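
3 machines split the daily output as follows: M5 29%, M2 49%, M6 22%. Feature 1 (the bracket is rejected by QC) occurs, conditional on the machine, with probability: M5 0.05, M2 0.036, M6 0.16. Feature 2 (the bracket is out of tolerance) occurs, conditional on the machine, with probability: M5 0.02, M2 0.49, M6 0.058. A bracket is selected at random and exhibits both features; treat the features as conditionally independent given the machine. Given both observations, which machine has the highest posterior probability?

M2

Compute prior × likelihood for every hypothesis:
  M5: 0.29 × 0.05 × 0.02 = 0.00029
  M2: 0.49 × 0.036 × 0.49 = 0.0086436
  M6: 0.22 × 0.16 × 0.058 = 0.0020416
Normalizing constant = 0.0109752.
Largest term belongs to M2, so M2 is most probable.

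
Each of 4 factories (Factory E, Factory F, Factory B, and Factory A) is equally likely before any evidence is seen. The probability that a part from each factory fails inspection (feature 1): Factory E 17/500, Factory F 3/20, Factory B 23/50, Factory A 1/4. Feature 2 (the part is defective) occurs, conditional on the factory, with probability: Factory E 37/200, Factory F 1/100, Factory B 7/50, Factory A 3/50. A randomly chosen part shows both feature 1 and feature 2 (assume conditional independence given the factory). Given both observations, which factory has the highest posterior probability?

Factory B

Since the prior is uniform, the posterior is proportional to the likelihood:
  Factory E: 0.034 × 0.185 = 0.00629
  Factory F: 0.15 × 0.01 = 0.0015
  Factory B: 0.46 × 0.14 = 0.0644
  Factory A: 0.25 × 0.06 = 0.015
Total = 0.08719.
Largest term belongs to Factory B, so Factory B is most probable.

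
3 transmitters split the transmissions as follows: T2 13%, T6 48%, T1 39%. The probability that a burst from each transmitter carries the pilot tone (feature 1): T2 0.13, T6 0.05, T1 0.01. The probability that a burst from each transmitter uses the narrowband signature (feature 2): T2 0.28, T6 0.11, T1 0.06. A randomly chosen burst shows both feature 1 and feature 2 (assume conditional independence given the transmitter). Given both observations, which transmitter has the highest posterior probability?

Unnormalized posteriors (prior × likelihood):
  T2: 0.13 × 0.13 × 0.28 = 0.004732
  T6: 0.48 × 0.05 × 0.11 = 0.00264
  T1: 0.39 × 0.01 × 0.06 = 0.000234
Total = 0.007606.
Largest term belongs to T2, so T2 is most probable.

T2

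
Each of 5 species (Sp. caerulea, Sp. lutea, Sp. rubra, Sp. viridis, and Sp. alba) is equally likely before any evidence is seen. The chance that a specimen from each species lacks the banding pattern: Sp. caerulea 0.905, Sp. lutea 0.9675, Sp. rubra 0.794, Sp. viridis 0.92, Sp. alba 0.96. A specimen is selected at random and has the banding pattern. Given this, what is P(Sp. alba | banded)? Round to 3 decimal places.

0.088

Taking complements, P(banded | each) = Sp. caerulea 0.095, Sp. lutea 0.0325, Sp. rubra 0.206, Sp. viridis 0.08, Sp. alba 0.04.
With a uniform prior (1/5 each), posterior ∝ likelihood:
  Sp. caerulea: 0.095
  Sp. lutea: 0.0325
  Sp. rubra: 0.206
  Sp. viridis: 0.08
  Sp. alba: 0.04
Normalizing constant = 0.4535.
P(Sp. alba | evidence) = 0.04 / 0.4535 ≈ 0.088.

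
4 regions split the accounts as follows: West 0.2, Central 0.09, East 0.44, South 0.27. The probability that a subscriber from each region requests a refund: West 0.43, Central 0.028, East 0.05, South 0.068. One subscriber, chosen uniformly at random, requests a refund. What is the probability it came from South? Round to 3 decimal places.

Compute prior × likelihood for every hypothesis:
  West: 0.2 × 0.43 = 0.086
  Central: 0.09 × 0.028 = 0.00252
  East: 0.44 × 0.05 = 0.022
  South: 0.27 × 0.068 = 0.01836
Sum = 0.12888.
P(South | evidence) = 0.01836 / 0.12888 ≈ 0.142.

0.142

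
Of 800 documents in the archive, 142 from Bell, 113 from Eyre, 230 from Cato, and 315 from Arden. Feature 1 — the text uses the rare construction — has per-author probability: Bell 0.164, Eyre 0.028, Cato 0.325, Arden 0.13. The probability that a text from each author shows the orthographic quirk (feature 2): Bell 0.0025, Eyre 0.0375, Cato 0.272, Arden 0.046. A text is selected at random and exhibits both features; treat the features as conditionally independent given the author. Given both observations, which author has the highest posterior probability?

Unnormalized posteriors (prior × likelihood):
  Bell: 0.1775 × 0.164 × 0.0025 = 0.000072775
  Eyre: 0.14125 × 0.028 × 0.0375 = 0.0001483125
  Cato: 0.2875 × 0.325 × 0.272 = 0.025415
  Arden: 0.39375 × 0.13 × 0.046 = 0.002354625
Normalizing constant = 0.0279907125.
Largest term belongs to Cato, so Cato is most probable.

Cato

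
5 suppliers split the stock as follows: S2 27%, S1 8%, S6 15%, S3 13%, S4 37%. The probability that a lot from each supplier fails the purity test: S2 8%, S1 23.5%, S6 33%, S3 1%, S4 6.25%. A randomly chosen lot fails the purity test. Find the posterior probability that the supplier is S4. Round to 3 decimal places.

0.202

Compute prior × likelihood for every hypothesis:
  S2: 0.27 × 0.08 = 0.0216
  S1: 0.08 × 0.235 = 0.0188
  S6: 0.15 × 0.33 = 0.0495
  S3: 0.13 × 0.01 = 0.0013
  S4: 0.37 × 0.0625 = 0.023125
Sum = 0.114325.
P(S4 | evidence) = 0.023125 / 0.114325 ≈ 0.202.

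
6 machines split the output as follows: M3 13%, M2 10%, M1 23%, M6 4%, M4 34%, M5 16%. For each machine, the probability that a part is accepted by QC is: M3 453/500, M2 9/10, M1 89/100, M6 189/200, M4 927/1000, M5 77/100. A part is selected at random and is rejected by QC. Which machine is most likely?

Taking complements, P(rejected | each) = M3 0.094, M2 0.1, M1 0.11, M6 0.055, M4 0.073, M5 0.23.
Compute prior × likelihood for every hypothesis:
  M3: 0.13 × 0.094 = 0.01222
  M2: 0.1 × 0.1 = 0.01
  M1: 0.23 × 0.11 = 0.0253
  M6: 0.04 × 0.055 = 0.0022
  M4: 0.34 × 0.073 = 0.02482
  M5: 0.16 × 0.23 = 0.0368
Normalizing constant = 0.11134.
Largest term belongs to M5, so M5 is most probable.

M5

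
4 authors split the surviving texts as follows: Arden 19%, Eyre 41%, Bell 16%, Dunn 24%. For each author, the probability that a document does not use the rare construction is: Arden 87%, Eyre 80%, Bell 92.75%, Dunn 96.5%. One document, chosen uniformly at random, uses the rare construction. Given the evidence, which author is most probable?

Eyre

Taking complements, P(rare-form | each) = Arden 0.13, Eyre 0.2, Bell 0.0725, Dunn 0.035.
Compute prior × likelihood for every hypothesis:
  Arden: 0.19 × 0.13 = 0.0247
  Eyre: 0.41 × 0.2 = 0.082
  Bell: 0.16 × 0.0725 = 0.0116
  Dunn: 0.24 × 0.035 = 0.0084
Sum = 0.1267.
Largest term belongs to Eyre, so Eyre is most probable.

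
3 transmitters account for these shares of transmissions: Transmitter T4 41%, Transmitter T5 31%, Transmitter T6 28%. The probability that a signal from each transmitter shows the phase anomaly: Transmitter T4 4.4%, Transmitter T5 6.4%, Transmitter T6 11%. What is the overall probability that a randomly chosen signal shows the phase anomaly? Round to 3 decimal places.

0.069

Prior × likelihood for each hypothesis:
  Transmitter T4: 0.41 × 0.044 = 0.01804
  Transmitter T5: 0.31 × 0.064 = 0.01984
  Transmitter T6: 0.28 × 0.11 = 0.0308
P(anomaly) = 0.01804 + 0.01984 + 0.0308 = 0.06868 → 0.069.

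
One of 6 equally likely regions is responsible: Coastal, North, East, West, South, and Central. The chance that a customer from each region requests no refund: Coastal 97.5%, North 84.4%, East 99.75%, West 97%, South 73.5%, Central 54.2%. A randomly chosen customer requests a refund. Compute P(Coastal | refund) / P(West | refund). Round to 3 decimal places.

Taking complements, P(refund | each) = Coastal 0.025, North 0.156, East 0.0025, West 0.03, South 0.265, Central 0.458.
With a uniform prior (1/6 each), posterior ∝ likelihood:
  Coastal: 0.025
  North: 0.156
  East: 0.0025
  West: 0.03
  South: 0.265
  Central: 0.458
Normalizing constant = 0.9365.
The ratio is 0.025 / 0.03 (the normalizer cancels) = 0.833.

0.833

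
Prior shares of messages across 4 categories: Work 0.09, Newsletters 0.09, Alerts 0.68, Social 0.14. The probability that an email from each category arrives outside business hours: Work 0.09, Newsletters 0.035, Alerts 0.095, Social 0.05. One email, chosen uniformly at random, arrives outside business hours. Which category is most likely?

Unnormalized posteriors (prior × likelihood):
  Work: 0.09 × 0.09 = 0.0081
  Newsletters: 0.09 × 0.035 = 0.00315
  Alerts: 0.68 × 0.095 = 0.0646
  Social: 0.14 × 0.05 = 0.007
Normalizing constant = 0.08285.
Largest term belongs to Alerts, so Alerts is most probable.

Alerts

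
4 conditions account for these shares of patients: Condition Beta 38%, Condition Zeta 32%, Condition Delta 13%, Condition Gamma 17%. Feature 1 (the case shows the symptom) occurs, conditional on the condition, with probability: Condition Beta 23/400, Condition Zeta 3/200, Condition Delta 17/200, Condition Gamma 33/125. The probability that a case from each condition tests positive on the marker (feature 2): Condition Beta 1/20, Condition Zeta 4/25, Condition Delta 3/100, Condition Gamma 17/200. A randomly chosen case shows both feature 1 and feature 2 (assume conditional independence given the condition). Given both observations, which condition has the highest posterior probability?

Condition Gamma

Prior × likelihood for each hypothesis:
  Condition Beta: 0.38 × 0.0575 × 0.05 = 0.0010925
  Condition Zeta: 0.32 × 0.015 × 0.16 = 0.000768
  Condition Delta: 0.13 × 0.085 × 0.03 = 0.0003315
  Condition Gamma: 0.17 × 0.264 × 0.085 = 0.0038148
Total = 0.0060068.
Largest term belongs to Condition Gamma, so Condition Gamma is most probable.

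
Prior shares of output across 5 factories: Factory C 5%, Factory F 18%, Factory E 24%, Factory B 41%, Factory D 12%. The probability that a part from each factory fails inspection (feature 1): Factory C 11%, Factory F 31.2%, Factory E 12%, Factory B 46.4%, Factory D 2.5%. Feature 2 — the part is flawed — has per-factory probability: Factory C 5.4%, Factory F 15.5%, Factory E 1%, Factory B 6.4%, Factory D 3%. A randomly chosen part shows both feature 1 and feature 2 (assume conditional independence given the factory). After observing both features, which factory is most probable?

Compute prior × likelihood for every hypothesis:
  Factory C: 0.05 × 0.11 × 0.054 = 0.000297
  Factory F: 0.18 × 0.312 × 0.155 = 0.0087048
  Factory E: 0.24 × 0.12 × 0.01 = 0.000288
  Factory B: 0.41 × 0.464 × 0.064 = 0.01217536
  Factory D: 0.12 × 0.025 × 0.03 = 0.00009
Total = 0.02155516.
Largest term belongs to Factory B, so Factory B is most probable.

Factory B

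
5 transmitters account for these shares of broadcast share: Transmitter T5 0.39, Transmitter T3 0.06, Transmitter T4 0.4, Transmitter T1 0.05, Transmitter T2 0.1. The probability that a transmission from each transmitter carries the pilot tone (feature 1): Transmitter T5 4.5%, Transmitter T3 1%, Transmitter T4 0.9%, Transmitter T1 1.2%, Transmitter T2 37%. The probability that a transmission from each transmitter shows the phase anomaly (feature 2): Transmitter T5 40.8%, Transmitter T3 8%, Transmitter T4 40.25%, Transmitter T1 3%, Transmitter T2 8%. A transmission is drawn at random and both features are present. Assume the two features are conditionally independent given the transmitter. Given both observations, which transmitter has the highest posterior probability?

Unnormalized posteriors (prior × likelihood):
  Transmitter T5: 0.39 × 0.045 × 0.408 = 0.0071604
  Transmitter T3: 0.06 × 0.01 × 0.08 = 0.000048
  Transmitter T4: 0.4 × 0.009 × 0.4025 = 0.001449
  Transmitter T1: 0.05 × 0.012 × 0.03 = 0.000018
  Transmitter T2: 0.1 × 0.37 × 0.08 = 0.00296
Normalizing constant = 0.0116354.
Largest term belongs to Transmitter T5, so Transmitter T5 is most probable.

Transmitter T5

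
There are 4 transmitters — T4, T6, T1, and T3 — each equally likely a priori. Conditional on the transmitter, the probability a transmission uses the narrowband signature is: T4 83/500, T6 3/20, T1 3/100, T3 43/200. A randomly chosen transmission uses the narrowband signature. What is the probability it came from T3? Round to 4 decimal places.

0.3832

With a uniform prior (1/4 each), posterior ∝ likelihood:
  T4: 0.166
  T6: 0.15
  T1: 0.03
  T3: 0.215
Total = 0.561.
P(T3 | evidence) = 0.215 / 0.561 ≈ 0.3832.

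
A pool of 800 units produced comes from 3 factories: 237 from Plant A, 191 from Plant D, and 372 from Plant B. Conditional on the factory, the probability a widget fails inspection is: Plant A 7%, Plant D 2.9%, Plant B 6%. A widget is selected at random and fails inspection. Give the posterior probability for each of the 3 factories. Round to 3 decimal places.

Plant A 0.373, Plant D 0.125, Plant B 0.502

Prior × likelihood for each hypothesis:
  Plant A: 0.29625 × 0.07 = 0.0207375
  Plant D: 0.23875 × 0.029 = 0.00692375
  Plant B: 0.465 × 0.06 = 0.0279
Sum = 0.05556125.
P(Plant A | nonconforming) = 0.0207375/0.05556125 ≈ 0.373
P(Plant D | nonconforming) = 0.00692375/0.05556125 ≈ 0.125
P(Plant B | nonconforming) = 0.0279/0.05556125 ≈ 0.502
(Check: 0.373+0.125+0.502 = 1.000.)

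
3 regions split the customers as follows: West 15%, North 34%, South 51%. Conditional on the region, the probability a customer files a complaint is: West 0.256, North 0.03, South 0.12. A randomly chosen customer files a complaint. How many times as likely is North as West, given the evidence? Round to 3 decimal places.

Compute prior × likelihood for every hypothesis:
  West: 0.15 × 0.256 = 0.0384
  North: 0.34 × 0.03 = 0.0102
  South: 0.51 × 0.12 = 0.0612
Total = 0.1098.
The ratio is 0.0102 / 0.0384 (the normalizer cancels) = 0.266.

0.266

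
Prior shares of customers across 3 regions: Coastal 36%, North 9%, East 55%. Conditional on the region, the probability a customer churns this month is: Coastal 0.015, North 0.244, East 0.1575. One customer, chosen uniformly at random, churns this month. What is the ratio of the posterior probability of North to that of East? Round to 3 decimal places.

Compute prior × likelihood for every hypothesis:
  Coastal: 0.36 × 0.015 = 0.0054
  North: 0.09 × 0.244 = 0.02196
  East: 0.55 × 0.1575 = 0.086625
Normalizing constant = 0.113985.
The ratio is 0.02196 / 0.086625 (the normalizer cancels) = 0.254.

0.254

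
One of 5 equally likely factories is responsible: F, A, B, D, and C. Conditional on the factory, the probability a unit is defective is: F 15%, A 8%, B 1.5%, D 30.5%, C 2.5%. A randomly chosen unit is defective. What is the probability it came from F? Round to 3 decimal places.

0.261

With a uniform prior (1/5 each), posterior ∝ likelihood:
  F: 0.15
  A: 0.08
  B: 0.015
  D: 0.305
  C: 0.025
Normalizing constant = 0.575.
P(F | evidence) = 0.15 / 0.575 ≈ 0.261.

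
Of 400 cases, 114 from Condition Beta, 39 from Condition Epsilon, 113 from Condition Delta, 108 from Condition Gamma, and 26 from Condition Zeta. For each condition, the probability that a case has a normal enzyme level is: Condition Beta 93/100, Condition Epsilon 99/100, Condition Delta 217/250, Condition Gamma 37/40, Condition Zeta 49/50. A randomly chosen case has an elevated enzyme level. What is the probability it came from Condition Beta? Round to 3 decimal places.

Taking complements, P(elevated | each) = Condition Beta 0.07, Condition Epsilon 0.01, Condition Delta 0.132, Condition Gamma 0.075, Condition Zeta 0.02.
Compute prior × likelihood for every hypothesis:
  Condition Beta: 0.285 × 0.07 = 0.01995
  Condition Epsilon: 0.0975 × 0.01 = 0.000975
  Condition Delta: 0.2825 × 0.132 = 0.03729
  Condition Gamma: 0.27 × 0.075 = 0.02025
  Condition Zeta: 0.065 × 0.02 = 0.0013
Total = 0.079765.
P(Condition Beta | evidence) = 0.01995 / 0.079765 ≈ 0.250.

0.250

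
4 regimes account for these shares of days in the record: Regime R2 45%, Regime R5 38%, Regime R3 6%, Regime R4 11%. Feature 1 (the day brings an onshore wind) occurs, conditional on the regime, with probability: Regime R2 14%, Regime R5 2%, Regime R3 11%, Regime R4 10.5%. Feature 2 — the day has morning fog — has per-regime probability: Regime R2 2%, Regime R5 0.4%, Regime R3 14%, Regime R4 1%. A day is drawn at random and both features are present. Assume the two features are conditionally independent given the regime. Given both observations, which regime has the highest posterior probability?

Regime R2

By Bayes' rule, posterior ∝ prior × likelihood:
  Regime R2: 0.45 × 0.14 × 0.02 = 0.00126
  Regime R5: 0.38 × 0.02 × 0.004 = 0.0000304
  Regime R3: 0.06 × 0.11 × 0.14 = 0.000924
  Regime R4: 0.11 × 0.105 × 0.01 = 0.0001155
Normalizing constant = 0.0023299.
Largest term belongs to Regime R2, so Regime R2 is most probable.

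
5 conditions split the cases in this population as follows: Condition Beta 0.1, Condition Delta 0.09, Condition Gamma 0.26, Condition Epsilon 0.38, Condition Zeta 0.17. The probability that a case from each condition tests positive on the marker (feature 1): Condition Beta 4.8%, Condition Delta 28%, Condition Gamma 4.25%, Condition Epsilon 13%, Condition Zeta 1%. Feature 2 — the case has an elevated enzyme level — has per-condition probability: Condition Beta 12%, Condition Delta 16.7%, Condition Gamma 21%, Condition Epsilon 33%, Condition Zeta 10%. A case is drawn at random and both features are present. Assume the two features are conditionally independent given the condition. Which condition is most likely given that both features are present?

Unnormalized posteriors (prior × likelihood):
  Condition Beta: 0.1 × 0.048 × 0.12 = 0.000576
  Condition Delta: 0.09 × 0.28 × 0.167 = 0.0042084
  Condition Gamma: 0.26 × 0.0425 × 0.21 = 0.0023205
  Condition Epsilon: 0.38 × 0.13 × 0.33 = 0.016302
  Condition Zeta: 0.17 × 0.01 × 0.1 = 0.00017
Normalizing constant = 0.0235769.
Largest term belongs to Condition Epsilon, so Condition Epsilon is most probable.

Condition Epsilon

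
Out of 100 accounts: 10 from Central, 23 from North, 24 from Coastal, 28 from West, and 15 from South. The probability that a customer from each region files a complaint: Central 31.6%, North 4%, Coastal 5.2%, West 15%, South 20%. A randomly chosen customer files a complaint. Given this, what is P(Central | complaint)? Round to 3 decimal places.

Unnormalized posteriors (prior × likelihood):
  Central: 0.1 × 0.316 = 0.0316
  North: 0.23 × 0.04 = 0.0092
  Coastal: 0.24 × 0.052 = 0.01248
  West: 0.28 × 0.15 = 0.042
  South: 0.15 × 0.2 = 0.03
Total = 0.12528.
P(Central | evidence) = 0.0316 / 0.12528 ≈ 0.252.

0.252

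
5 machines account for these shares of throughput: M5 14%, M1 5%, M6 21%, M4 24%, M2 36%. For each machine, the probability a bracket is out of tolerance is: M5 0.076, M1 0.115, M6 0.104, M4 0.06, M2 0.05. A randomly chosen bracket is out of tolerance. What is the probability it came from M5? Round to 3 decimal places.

Compute prior × likelihood for every hypothesis:
  M5: 0.14 × 0.076 = 0.01064
  M1: 0.05 × 0.115 = 0.00575
  M6: 0.21 × 0.104 = 0.02184
  M4: 0.24 × 0.06 = 0.0144
  M2: 0.36 × 0.05 = 0.018
Total = 0.07063.
P(M5 | evidence) = 0.01064 / 0.07063 ≈ 0.151.

0.151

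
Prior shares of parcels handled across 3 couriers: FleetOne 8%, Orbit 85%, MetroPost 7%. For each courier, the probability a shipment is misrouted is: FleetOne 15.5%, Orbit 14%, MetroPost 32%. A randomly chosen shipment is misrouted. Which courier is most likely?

Orbit

Unnormalized posteriors (prior × likelihood):
  FleetOne: 0.08 × 0.155 = 0.0124
  Orbit: 0.85 × 0.14 = 0.119
  MetroPost: 0.07 × 0.32 = 0.0224
Sum = 0.1538.
Largest term belongs to Orbit, so Orbit is most probable.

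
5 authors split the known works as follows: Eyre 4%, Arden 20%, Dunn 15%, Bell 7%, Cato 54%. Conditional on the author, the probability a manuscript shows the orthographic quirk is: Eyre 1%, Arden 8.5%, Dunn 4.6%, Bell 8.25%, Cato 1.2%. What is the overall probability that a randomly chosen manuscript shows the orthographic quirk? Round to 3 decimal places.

0.037

Compute prior × likelihood for every hypothesis:
  Eyre: 0.04 × 0.01 = 0.0004
  Arden: 0.2 × 0.085 = 0.017
  Dunn: 0.15 × 0.046 = 0.0069
  Bell: 0.07 × 0.0825 = 0.005775
  Cato: 0.54 × 0.012 = 0.00648
P(quirk) = 0.0004 + 0.017 + 0.0069 + 0.005775 + 0.00648 = 0.036555 → 0.037.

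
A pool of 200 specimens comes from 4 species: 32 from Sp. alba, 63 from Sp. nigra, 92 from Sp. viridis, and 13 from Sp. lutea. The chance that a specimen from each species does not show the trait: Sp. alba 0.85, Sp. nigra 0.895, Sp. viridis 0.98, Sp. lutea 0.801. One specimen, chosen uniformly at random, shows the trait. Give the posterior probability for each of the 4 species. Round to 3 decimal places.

Sp. alba 0.303, Sp. nigra 0.418, Sp. viridis 0.116, Sp. lutea 0.163

Taking complements, P(trait | each) = Sp. alba 0.15, Sp. nigra 0.105, Sp. viridis 0.02, Sp. lutea 0.199.
Prior × likelihood for each hypothesis:
  Sp. alba: 0.16 × 0.15 = 0.024
  Sp. nigra: 0.315 × 0.105 = 0.033075
  Sp. viridis: 0.46 × 0.02 = 0.0092
  Sp. lutea: 0.065 × 0.199 = 0.012935
Total = 0.07921.
P(Sp. alba | trait) = 0.024/0.07921 ≈ 0.303
P(Sp. nigra | trait) = 0.033075/0.07921 ≈ 0.418
P(Sp. viridis | trait) = 0.0092/0.07921 ≈ 0.116
P(Sp. lutea | trait) = 0.012935/0.07921 ≈ 0.163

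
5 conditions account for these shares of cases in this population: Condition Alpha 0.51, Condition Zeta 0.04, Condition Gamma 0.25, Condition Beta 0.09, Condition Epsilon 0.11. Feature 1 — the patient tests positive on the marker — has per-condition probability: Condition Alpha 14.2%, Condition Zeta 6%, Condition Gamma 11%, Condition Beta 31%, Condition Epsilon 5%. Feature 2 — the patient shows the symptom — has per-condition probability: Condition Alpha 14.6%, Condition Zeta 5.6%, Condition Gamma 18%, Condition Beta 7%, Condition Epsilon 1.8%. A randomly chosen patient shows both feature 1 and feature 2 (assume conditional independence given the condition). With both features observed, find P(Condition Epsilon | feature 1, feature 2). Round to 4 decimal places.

0.0056

By Bayes' rule, posterior ∝ prior × likelihood:
  Condition Alpha: 0.51 × 0.142 × 0.146 = 0.01057332
  Condition Zeta: 0.04 × 0.06 × 0.056 = 0.0001344
  Condition Gamma: 0.25 × 0.11 × 0.18 = 0.00495
  Condition Beta: 0.09 × 0.31 × 0.07 = 0.001953
  Condition Epsilon: 0.11 × 0.05 × 0.018 = 0.000099
Normalizing constant = 0.01770972.
P(Condition Epsilon | evidence) = 0.000099 / 0.01770972 ≈ 0.0056.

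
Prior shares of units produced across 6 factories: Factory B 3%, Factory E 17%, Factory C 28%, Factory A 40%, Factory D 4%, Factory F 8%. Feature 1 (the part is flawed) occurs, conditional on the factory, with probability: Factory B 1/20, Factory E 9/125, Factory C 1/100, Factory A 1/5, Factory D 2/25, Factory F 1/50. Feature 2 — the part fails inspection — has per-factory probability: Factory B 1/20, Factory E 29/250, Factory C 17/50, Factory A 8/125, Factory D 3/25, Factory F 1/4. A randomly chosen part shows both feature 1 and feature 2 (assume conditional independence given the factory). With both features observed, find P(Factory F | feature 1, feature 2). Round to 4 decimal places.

0.0479

Prior × likelihood for each hypothesis:
  Factory B: 0.03 × 0.05 × 0.05 = 0.000075
  Factory E: 0.17 × 0.072 × 0.116 = 0.00141984
  Factory C: 0.28 × 0.01 × 0.34 = 0.000952
  Factory A: 0.4 × 0.2 × 0.064 = 0.00512
  Factory D: 0.04 × 0.08 × 0.12 = 0.000384
  Factory F: 0.08 × 0.02 × 0.25 = 0.0004
Sum = 0.00835084.
P(Factory F | evidence) = 0.0004 / 0.00835084 ≈ 0.0479.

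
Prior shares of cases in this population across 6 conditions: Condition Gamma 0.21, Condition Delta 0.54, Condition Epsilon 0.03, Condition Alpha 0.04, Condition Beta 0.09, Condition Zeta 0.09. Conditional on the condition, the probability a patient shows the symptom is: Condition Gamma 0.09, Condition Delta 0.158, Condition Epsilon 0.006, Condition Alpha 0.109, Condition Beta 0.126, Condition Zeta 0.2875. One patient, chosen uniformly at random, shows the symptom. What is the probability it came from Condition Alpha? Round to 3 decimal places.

Unnormalized posteriors (prior × likelihood):
  Condition Gamma: 0.21 × 0.09 = 0.0189
  Condition Delta: 0.54 × 0.158 = 0.08532
  Condition Epsilon: 0.03 × 0.006 = 0.00018
  Condition Alpha: 0.04 × 0.109 = 0.00436
  Condition Beta: 0.09 × 0.126 = 0.01134
  Condition Zeta: 0.09 × 0.2875 = 0.025875
Normalizing constant = 0.145975.
P(Condition Alpha | evidence) = 0.00436 / 0.145975 ≈ 0.030.

0.030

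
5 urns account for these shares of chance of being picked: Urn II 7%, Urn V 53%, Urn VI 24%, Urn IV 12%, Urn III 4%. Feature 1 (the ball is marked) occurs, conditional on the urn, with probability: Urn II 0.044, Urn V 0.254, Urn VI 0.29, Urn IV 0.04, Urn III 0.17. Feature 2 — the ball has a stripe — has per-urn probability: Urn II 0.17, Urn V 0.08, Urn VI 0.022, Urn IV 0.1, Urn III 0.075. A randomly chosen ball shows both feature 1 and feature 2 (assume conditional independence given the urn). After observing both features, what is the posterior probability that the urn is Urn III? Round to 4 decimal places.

By Bayes' rule, posterior ∝ prior × likelihood:
  Urn II: 0.07 × 0.044 × 0.17 = 0.0005236
  Urn V: 0.53 × 0.254 × 0.08 = 0.0107696
  Urn VI: 0.24 × 0.29 × 0.022 = 0.0015312
  Urn IV: 0.12 × 0.04 × 0.1 = 0.00048
  Urn III: 0.04 × 0.17 × 0.075 = 0.00051
Normalizing constant = 0.0138144.
P(Urn III | evidence) = 0.00051 / 0.0138144 ≈ 0.0369.

0.0369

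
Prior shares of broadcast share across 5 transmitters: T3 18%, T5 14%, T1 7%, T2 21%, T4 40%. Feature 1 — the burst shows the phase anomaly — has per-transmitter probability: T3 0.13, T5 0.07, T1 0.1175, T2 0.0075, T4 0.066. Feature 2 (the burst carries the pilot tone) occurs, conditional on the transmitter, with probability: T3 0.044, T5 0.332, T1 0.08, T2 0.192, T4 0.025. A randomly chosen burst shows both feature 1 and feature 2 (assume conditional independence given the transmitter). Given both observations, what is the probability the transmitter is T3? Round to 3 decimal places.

Prior × likelihood for each hypothesis:
  T3: 0.18 × 0.13 × 0.044 = 0.0010296
  T5: 0.14 × 0.07 × 0.332 = 0.0032536
  T1: 0.07 × 0.1175 × 0.08 = 0.000658
  T2: 0.21 × 0.0075 × 0.192 = 0.0003024
  T4: 0.4 × 0.066 × 0.025 = 0.00066
Total = 0.0059036.
P(T3 | evidence) = 0.0010296 / 0.0059036 ≈ 0.174.

0.174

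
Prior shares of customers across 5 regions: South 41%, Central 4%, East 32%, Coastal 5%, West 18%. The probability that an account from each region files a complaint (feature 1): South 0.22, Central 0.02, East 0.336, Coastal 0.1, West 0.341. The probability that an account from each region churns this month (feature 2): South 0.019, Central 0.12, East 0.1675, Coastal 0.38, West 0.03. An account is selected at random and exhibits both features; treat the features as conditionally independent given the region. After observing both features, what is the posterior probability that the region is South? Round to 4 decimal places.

0.0727

Unnormalized posteriors (prior × likelihood):
  South: 0.41 × 0.22 × 0.019 = 0.0017138
  Central: 0.04 × 0.02 × 0.12 = 0.000096
  East: 0.32 × 0.336 × 0.1675 = 0.0180096
  Coastal: 0.05 × 0.1 × 0.38 = 0.0019
  West: 0.18 × 0.341 × 0.03 = 0.0018414
Sum = 0.0235608.
P(South | evidence) = 0.0017138 / 0.0235608 ≈ 0.0727.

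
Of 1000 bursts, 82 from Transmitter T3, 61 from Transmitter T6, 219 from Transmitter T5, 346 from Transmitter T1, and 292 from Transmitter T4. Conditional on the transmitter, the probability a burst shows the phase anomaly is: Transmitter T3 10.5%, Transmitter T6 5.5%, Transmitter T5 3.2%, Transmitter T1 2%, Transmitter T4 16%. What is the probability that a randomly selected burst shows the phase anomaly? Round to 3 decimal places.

Prior × likelihood for each hypothesis:
  Transmitter T3: 0.082 × 0.105 = 0.00861
  Transmitter T6: 0.061 × 0.055 = 0.003355
  Transmitter T5: 0.219 × 0.032 = 0.007008
  Transmitter T1: 0.346 × 0.02 = 0.00692
  Transmitter T4: 0.292 × 0.16 = 0.04672
P(anomaly) = 0.00861 + 0.003355 + 0.007008 + 0.00692 + 0.04672 = 0.072613 → 0.073.

0.073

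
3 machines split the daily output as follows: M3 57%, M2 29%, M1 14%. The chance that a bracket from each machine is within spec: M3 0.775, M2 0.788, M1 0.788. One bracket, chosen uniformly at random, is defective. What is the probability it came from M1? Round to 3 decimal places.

Taking complements, P(defective | each) = M3 0.225, M2 0.212, M1 0.212.
By Bayes' rule, posterior ∝ prior × likelihood:
  M3: 0.57 × 0.225 = 0.12825
  M2: 0.29 × 0.212 = 0.06148
  M1: 0.14 × 0.212 = 0.02968
Sum = 0.21941.
P(M1 | evidence) = 0.02968 / 0.21941 ≈ 0.135.

0.135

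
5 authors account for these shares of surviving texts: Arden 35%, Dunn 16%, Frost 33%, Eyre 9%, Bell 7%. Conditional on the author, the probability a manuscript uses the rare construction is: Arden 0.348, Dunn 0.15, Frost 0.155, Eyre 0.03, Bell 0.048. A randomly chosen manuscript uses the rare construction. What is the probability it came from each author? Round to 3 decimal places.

Compute prior × likelihood for every hypothesis:
  Arden: 0.35 × 0.348 = 0.1218
  Dunn: 0.16 × 0.15 = 0.024
  Frost: 0.33 × 0.155 = 0.05115
  Eyre: 0.09 × 0.03 = 0.0027
  Bell: 0.07 × 0.048 = 0.00336
Total = 0.20301.
P(Arden | rare-form) = 0.1218/0.20301 ≈ 0.600
P(Dunn | rare-form) = 0.024/0.20301 ≈ 0.118
P(Frost | rare-form) = 0.05115/0.20301 ≈ 0.252
P(Eyre | rare-form) = 0.0027/0.20301 ≈ 0.013
P(Bell | rare-form) = 0.00336/0.20301 ≈ 0.017
(Check: 0.600+0.118+0.252+0.013+0.017 = 1.000.)

Arden 0.600, Dunn 0.118, Frost 0.252, Eyre 0.013, Bell 0.017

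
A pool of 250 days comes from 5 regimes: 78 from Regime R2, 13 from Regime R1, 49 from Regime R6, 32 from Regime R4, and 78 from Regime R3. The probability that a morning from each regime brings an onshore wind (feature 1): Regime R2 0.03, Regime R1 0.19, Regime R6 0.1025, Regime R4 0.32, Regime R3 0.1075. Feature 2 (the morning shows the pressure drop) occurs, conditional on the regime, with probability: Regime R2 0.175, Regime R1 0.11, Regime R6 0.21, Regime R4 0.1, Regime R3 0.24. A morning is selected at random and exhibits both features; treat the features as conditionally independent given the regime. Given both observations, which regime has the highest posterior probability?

Regime R3

By Bayes' rule, posterior ∝ prior × likelihood:
  Regime R2: 0.312 × 0.03 × 0.175 = 0.001638
  Regime R1: 0.052 × 0.19 × 0.11 = 0.0010868
  Regime R6: 0.196 × 0.1025 × 0.21 = 0.0042189
  Regime R4: 0.128 × 0.32 × 0.1 = 0.004096
  Regime R3: 0.312 × 0.1075 × 0.24 = 0.0080496
Normalizing constant = 0.0190893.
Largest term belongs to Regime R3, so Regime R3 is most probable.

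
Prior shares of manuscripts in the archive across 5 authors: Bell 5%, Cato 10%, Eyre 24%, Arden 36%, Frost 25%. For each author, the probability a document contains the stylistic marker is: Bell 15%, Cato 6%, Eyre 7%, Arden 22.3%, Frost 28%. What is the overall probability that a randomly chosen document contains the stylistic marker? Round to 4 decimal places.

0.1806

Compute prior × likelihood for every hypothesis:
  Bell: 0.05 × 0.15 = 0.0075
  Cato: 0.1 × 0.06 = 0.006
  Eyre: 0.24 × 0.07 = 0.0168
  Arden: 0.36 × 0.223 = 0.08028
  Frost: 0.25 × 0.28 = 0.07
P(marker) = 0.0075 + 0.006 + 0.0168 + 0.08028 + 0.07 = 0.18058 → 0.1806.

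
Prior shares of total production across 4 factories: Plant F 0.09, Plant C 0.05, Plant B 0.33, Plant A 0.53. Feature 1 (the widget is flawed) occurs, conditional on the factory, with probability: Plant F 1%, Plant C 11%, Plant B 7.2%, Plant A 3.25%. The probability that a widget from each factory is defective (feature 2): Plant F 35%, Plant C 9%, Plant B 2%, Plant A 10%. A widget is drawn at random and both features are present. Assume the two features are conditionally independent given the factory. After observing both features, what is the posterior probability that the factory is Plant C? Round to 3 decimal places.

0.165

By Bayes' rule, posterior ∝ prior × likelihood:
  Plant F: 0.09 × 0.01 × 0.35 = 0.000315
  Plant C: 0.05 × 0.11 × 0.09 = 0.000495
  Plant B: 0.33 × 0.072 × 0.02 = 0.0004752
  Plant A: 0.53 × 0.0325 × 0.1 = 0.0017225
Total = 0.0030077.
P(Plant C | evidence) = 0.000495 / 0.0030077 ≈ 0.165.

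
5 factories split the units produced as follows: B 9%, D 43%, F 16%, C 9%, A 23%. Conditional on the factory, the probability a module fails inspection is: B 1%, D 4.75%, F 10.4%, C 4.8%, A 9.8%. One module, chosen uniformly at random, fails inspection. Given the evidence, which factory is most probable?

By Bayes' rule, posterior ∝ prior × likelihood:
  B: 0.09 × 0.01 = 0.0009
  D: 0.43 × 0.0475 = 0.020425
  F: 0.16 × 0.104 = 0.01664
  C: 0.09 × 0.048 = 0.00432
  A: 0.23 × 0.098 = 0.02254
Normalizing constant = 0.064825.
Largest term belongs to A, so A is most probable.

A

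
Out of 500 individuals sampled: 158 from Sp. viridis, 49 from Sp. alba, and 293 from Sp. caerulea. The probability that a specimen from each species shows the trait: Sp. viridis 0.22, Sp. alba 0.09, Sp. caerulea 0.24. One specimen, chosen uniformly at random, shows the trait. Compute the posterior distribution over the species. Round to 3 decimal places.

Sp. viridis 0.317, Sp. alba 0.040, Sp. caerulea 0.642

Unnormalized posteriors (prior × likelihood):
  Sp. viridis: 0.316 × 0.22 = 0.06952
  Sp. alba: 0.098 × 0.09 = 0.00882
  Sp. caerulea: 0.586 × 0.24 = 0.14064
Normalizing constant = 0.21898.
P(Sp. viridis | trait) = 0.06952/0.21898 ≈ 0.317
P(Sp. alba | trait) = 0.00882/0.21898 ≈ 0.040
P(Sp. caerulea | trait) = 0.14064/0.21898 ≈ 0.642
(Check: 0.317+0.040+0.642 = 0.999.)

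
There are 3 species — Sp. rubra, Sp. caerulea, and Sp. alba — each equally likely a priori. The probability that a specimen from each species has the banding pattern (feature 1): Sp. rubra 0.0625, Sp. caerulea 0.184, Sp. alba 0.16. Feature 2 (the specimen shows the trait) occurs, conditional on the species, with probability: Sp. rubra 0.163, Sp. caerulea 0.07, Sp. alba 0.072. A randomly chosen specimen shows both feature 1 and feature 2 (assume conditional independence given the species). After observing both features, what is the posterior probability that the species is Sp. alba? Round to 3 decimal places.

0.333

Since the prior is uniform, the posterior is proportional to the likelihood:
  Sp. rubra: 0.0625 × 0.163 = 0.0101875
  Sp. caerulea: 0.184 × 0.07 = 0.01288
  Sp. alba: 0.16 × 0.072 = 0.01152
Total = 0.0345875.
P(Sp. alba | evidence) = 0.01152 / 0.0345875 ≈ 0.333.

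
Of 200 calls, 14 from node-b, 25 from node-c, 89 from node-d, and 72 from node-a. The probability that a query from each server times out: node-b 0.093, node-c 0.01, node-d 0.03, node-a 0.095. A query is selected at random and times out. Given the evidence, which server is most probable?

Prior × likelihood for each hypothesis:
  node-b: 0.07 × 0.093 = 0.00651
  node-c: 0.125 × 0.01 = 0.00125
  node-d: 0.445 × 0.03 = 0.01335
  node-a: 0.36 × 0.095 = 0.0342
Total = 0.05531.
Largest term belongs to node-a, so node-a is most probable.

node-a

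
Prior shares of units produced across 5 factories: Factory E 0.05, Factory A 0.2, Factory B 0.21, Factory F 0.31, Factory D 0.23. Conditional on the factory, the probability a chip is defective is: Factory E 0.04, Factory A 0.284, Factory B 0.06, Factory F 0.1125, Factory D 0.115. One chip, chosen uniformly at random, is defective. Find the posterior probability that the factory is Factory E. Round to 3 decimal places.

By Bayes' rule, posterior ∝ prior × likelihood:
  Factory E: 0.05 × 0.04 = 0.002
  Factory A: 0.2 × 0.284 = 0.0568
  Factory B: 0.21 × 0.06 = 0.0126
  Factory F: 0.31 × 0.1125 = 0.034875
  Factory D: 0.23 × 0.115 = 0.02645
Normalizing constant = 0.132725.
P(Factory E | evidence) = 0.002 / 0.132725 ≈ 0.015.

0.015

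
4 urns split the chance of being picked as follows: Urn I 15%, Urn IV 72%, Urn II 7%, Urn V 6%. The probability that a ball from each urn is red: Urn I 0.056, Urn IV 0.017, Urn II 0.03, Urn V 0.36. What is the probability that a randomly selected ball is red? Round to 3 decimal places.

Prior × likelihood for each hypothesis:
  Urn I: 0.15 × 0.056 = 0.0084
  Urn IV: 0.72 × 0.017 = 0.01224
  Urn II: 0.07 × 0.03 = 0.0021
  Urn V: 0.06 × 0.36 = 0.0216
P(red) = 0.0084 + 0.01224 + 0.0021 + 0.0216 = 0.04434 → 0.044.

0.044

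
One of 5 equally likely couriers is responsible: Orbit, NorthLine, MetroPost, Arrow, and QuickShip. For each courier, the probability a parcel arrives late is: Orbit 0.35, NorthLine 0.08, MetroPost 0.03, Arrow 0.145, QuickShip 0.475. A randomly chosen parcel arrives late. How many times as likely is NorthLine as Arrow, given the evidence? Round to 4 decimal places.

0.5517

With a uniform prior (1/5 each), posterior ∝ likelihood:
  Orbit: 0.35
  NorthLine: 0.08
  MetroPost: 0.03
  Arrow: 0.145
  QuickShip: 0.475
Sum = 1.08.
The ratio is 0.08 / 0.145 (the normalizer cancels) = 0.5517.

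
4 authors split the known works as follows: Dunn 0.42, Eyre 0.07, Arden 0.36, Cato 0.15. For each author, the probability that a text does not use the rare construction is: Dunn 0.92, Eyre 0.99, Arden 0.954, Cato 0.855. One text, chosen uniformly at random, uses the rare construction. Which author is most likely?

Taking complements, P(rare-form | each) = Dunn 0.08, Eyre 0.01, Arden 0.046, Cato 0.145.
Compute prior × likelihood for every hypothesis:
  Dunn: 0.42 × 0.08 = 0.0336
  Eyre: 0.07 × 0.01 = 0.0007
  Arden: 0.36 × 0.046 = 0.01656
  Cato: 0.15 × 0.145 = 0.02175
Normalizing constant = 0.07261.
Largest term belongs to Dunn, so Dunn is most probable.

Dunn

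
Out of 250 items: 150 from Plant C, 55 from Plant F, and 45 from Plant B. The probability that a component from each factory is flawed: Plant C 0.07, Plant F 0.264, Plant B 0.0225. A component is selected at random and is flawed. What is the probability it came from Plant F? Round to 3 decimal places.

Compute prior × likelihood for every hypothesis:
  Plant C: 0.6 × 0.07 = 0.042
  Plant F: 0.22 × 0.264 = 0.05808
  Plant B: 0.18 × 0.0225 = 0.00405
Total = 0.10413.
P(Plant F | evidence) = 0.05808 / 0.10413 ≈ 0.558.

0.558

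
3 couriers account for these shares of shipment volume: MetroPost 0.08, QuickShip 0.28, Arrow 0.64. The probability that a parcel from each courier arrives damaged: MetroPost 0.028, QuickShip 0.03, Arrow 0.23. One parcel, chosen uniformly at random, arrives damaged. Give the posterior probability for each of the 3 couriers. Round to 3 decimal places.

MetroPost 0.014, QuickShip 0.053, Arrow 0.933

Unnormalized posteriors (prior × likelihood):
  MetroPost: 0.08 × 0.028 = 0.00224
  QuickShip: 0.28 × 0.03 = 0.0084
  Arrow: 0.64 × 0.23 = 0.1472
Sum = 0.15784.
P(MetroPost | damaged) = 0.00224/0.15784 ≈ 0.014
P(QuickShip | damaged) = 0.0084/0.15784 ≈ 0.053
P(Arrow | damaged) = 0.1472/0.15784 ≈ 0.933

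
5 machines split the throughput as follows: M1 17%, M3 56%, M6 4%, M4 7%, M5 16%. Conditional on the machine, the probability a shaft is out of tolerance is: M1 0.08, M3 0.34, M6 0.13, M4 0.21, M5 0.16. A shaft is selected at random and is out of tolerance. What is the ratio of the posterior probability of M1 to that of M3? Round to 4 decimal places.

0.0714

Prior × likelihood for each hypothesis:
  M1: 0.17 × 0.08 = 0.0136
  M3: 0.56 × 0.34 = 0.1904
  M6: 0.04 × 0.13 = 0.0052
  M4: 0.07 × 0.21 = 0.0147
  M5: 0.16 × 0.16 = 0.0256
Normalizing constant = 0.2495.
The ratio is 0.0136 / 0.1904 (the normalizer cancels) = 0.0714.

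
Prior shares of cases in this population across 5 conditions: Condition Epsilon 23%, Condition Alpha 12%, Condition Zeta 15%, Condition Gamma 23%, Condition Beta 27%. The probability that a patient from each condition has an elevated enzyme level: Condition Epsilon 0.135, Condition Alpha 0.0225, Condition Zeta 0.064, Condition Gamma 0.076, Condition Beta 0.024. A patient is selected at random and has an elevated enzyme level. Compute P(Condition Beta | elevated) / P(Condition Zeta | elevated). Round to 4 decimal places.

0.6750

Compute prior × likelihood for every hypothesis:
  Condition Epsilon: 0.23 × 0.135 = 0.03105
  Condition Alpha: 0.12 × 0.0225 = 0.0027
  Condition Zeta: 0.15 × 0.064 = 0.0096
  Condition Gamma: 0.23 × 0.076 = 0.01748
  Condition Beta: 0.27 × 0.024 = 0.00648
Total = 0.06731.
The ratio is 0.00648 / 0.0096 (the normalizer cancels) = 0.6750.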